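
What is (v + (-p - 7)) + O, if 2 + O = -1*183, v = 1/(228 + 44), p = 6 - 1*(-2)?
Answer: -54399/272 ≈ -200.00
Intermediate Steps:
p = 8 (p = 6 + 2 = 8)
v = 1/272 ≈ 0.0036765
O = -185 (O = -2 - 1*183 = -2 - 183 = -185)
(v + (-p - 7)) + O = (1/272 + (-1*8 - 7)) - 185 = (1/272 + (-8 - 7)) - 185 = (1/272 - 15) - 185 = -4079/272 - 185 = -54399/272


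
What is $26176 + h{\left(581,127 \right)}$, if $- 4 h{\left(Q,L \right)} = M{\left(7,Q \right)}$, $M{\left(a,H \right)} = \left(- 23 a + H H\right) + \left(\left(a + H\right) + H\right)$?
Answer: $- \frac{233865}{4} \approx -58466.0$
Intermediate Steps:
$M{\left(a,H \right)} = H^{2} - 22 a + 2 H$ ($M{\left(a,H \right)} = \left(- 23 a + H^{2}\right) + \left(\left(H + a\right) + H\right) = \left(H^{2} - 23 a\right) + \left(a + 2 H\right) = H^{2} - 22 a + 2 H$)
$h{\left(Q,L \right)} = \frac{77}{2} - \frac{Q}{2} - \frac{Q^{2}}{4}$ ($h{\left(Q,L \right)} = - \frac{Q^{2} - 154 + 2 Q}{4} = - \frac{-154 + Q^{2} + 2 Q}{4} = \frac{77}{2} - \frac{Q}{2} - \frac{Q^{2}}{4}$)
$26176 + h{\left(581,127 \right)} = 26176 - \left(252 + \frac{337561}{4}\right) = 26176 - \frac{338569}{4} = - \frac{233865}{4}$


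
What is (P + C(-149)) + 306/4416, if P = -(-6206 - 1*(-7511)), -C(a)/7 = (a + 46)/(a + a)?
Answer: -143369249/109664 ≈ -1307.3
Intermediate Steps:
C(a) = -7*(46 + a)/(2*a) (C(a) = -7*(a + 46)/(a + a) = -7*(46 + a)/(2*a))
P = -1305 (P = -(-6206 + 7511) = -1*1305 = -1305)
(P + C(-149)) + 306/4416 = (-1305 + (-7/2 - 161/(-149))) + 306/4416 = (-1305 + (-7/2 - 161*(-1/149))) + 306*(1/4416) = (-1305 + (-7/2 + 161/149)) + 51/736 = (-1305 - 721/298) + 51/736 = -389611/298 + 51/736 = -143369249/109664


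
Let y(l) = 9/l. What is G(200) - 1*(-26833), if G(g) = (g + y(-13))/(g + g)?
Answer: 139534191/5200 ≈ 26834.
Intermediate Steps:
G(g) = (-9/13 + g)/(2*g) (G(g) = (g + 9/(-13))/(g + g) = (g + 9*(-1/13))/((2*g)) = (g - 9/13)*(1/(2*g)) = (-9/13 + g)*(1/(2*g)) = (-9/13 + g)/(2*g))
G(200) - 1*(-26833) = (1/26)*(-9 + 13*200)/200 - 1*(-26833) = (1/26)*(1/200)*(-9 + 2600) + 26833 = (1/26)*(1/200)*2591 + 26833 = 2591/5200 + 26833 = 139534191/5200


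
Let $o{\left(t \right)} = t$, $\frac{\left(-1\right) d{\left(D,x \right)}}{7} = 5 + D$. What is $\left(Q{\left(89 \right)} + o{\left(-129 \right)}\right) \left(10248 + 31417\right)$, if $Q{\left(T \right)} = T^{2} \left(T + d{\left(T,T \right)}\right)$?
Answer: $-187791571370$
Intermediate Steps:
$d{\left(D,x \right)} = -35 - 7 D$ ($d{\left(D,x \right)} = - 7 \left(5 + D\right) = -35 - 7 D$)
$Q{\left(T \right)} = T^{2} \left(-35 - 6 T\right)$ ($Q{\left(T \right)} = T^{2} \left(T - \left(35 + 7 T\right)\right) = T^{2} \left(-35 - 6 T\right)$)
$\left(Q{\left(89 \right)} + o{\left(-129 \right)}\right) \left(10248 + 31417\right) = \left(89^{2} \left(-35 - 534\right) - 129\right) \left(10248 + 31417\right) = \left(7921 \left(-35 - 534\right) - 129\right) 41665 = \left(7921 \left(-569\right) - 129\right) 41665 = \left(-4507049 - 129\right) 41665 = \left(-4507178\right) 41665 = -187791571370$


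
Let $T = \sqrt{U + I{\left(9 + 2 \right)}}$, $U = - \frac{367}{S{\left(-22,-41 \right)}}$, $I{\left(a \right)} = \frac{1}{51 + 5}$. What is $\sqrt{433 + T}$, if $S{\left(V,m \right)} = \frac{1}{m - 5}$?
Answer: $\frac{\sqrt{84868 + 7 \sqrt{13235502}}}{14} \approx 23.726$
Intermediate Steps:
$I{\left(a \right)} = \frac{1}{56}$
$S{\left(V,m \right)} = \frac{1}{-5 + m}$
$U = 16882$ ($U = - \frac{367}{\frac{1}{-5 - 41}} = - \frac{367}{\frac{1}{-46}} = - \frac{367}{- \frac{1}{46}} = \left(-367\right) \left(-46\right) = 16882$)
$T = \frac{\sqrt{13235502}}{28}$ ($T = \sqrt{16882 + \frac{1}{56}} = \sqrt{\frac{945393}{56}} = \frac{\sqrt{13235502}}{28} \approx 129.93$)
$\sqrt{433 + T} = \sqrt{433 + \frac{\sqrt{13235502}}{28}}$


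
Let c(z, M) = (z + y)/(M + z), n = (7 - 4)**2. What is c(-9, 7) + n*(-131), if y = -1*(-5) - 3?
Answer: -2351/2 ≈ -1175.5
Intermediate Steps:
y = 2 (y = 5 - 3 = 2)
n = 9 (n = 3**2 = 9)
c(z, M) = (2 + z)/(M + z) (c(z, M) = (z + 2)/(M + z) = (2 + z)/(M + z))
c(-9, 7) + n*(-131) = (2 - 9)/(7 - 9) + 9*(-131) = -7/(-2) - 1179 = -1/2*(-7) - 1179 = 7/2 - 1179 = -2351/2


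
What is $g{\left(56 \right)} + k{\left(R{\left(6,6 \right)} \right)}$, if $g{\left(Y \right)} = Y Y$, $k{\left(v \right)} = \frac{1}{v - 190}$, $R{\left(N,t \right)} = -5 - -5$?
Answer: $\frac{595839}{190} \approx 3136.0$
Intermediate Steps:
$R{\left(N,t \right)} = 0$ ($R{\left(N,t \right)} = -5 + 5 = 0$)
$k{\left(v \right)} = \frac{1}{-190 + v}$
$g{\left(Y \right)} = Y^{2}$
$g{\left(56 \right)} + k{\left(R{\left(6,6 \right)} \right)} = 56^{2} + \frac{1}{-190 + 0} = 3136 + \frac{1}{-190} = 3136 - \frac{1}{190} = \frac{595839}{190}$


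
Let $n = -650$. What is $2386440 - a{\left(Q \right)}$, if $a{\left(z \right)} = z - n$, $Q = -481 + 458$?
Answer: $2385813$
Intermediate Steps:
$Q = -23$
$a{\left(z \right)} = 650 + z$ ($a{\left(z \right)} = z - -650 = z + 650 = 650 + z$)
$2386440 - a{\left(Q \right)} = 2386440 - \left(650 - 23\right) = 2386440 - 627 = 2385813$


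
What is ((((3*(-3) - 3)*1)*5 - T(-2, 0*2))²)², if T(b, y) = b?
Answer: 11316496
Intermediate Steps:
((((3*(-3) - 3)*1)*5 - T(-2, 0*2))²)² = ((((3*(-3) - 3)*1)*5 - 1*(-2))²)² = ((((-9 - 3)*1)*5 + 2)²)² = ((-12*1*5 + 2)²)² = ((-12*5 + 2)²)² = ((-60 + 2)²)² = ((-58)²)² = 3364² = 11316496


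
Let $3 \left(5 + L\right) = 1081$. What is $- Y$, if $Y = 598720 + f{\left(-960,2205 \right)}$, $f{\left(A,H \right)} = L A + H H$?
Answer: $-5119625$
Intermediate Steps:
$L = \frac{1066}{3}$ ($L = -5 + \frac{1}{3} \cdot 1081 = -5 + \frac{1081}{3} = \frac{1066}{3} \approx 355.33$)
$f{\left(A,H \right)} = H^{2} + \frac{1066 A}{3}$ ($f{\left(A,H \right)} = \frac{1066 A}{3} + H H = \frac{1066 A}{3} + H^{2} = H^{2} + \frac{1066 A}{3}$)
$Y = 5119625$ ($Y = 598720 + \left(2205^{2} + \frac{1066}{3} \left(-960\right)\right) = 598720 + \left(4862025 - 341120\right) = 598720 + 4520905 = 5119625$)
$- Y = \left(-1\right) 5119625 = -5119625$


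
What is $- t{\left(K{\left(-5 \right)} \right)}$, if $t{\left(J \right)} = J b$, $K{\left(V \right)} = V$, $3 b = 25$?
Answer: $\frac{125}{3} \approx 41.667$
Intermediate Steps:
$b = \frac{25}{3}$ ($b = \frac{1}{3} \cdot 25 = \frac{25}{3} \approx 8.3333$)
$t{\left(J \right)} = \frac{25 J}{3}$ ($t{\left(J \right)} = J \frac{25}{3} = \frac{25 J}{3}$)
$- t{\left(K{\left(-5 \right)} \right)} = - \frac{25 \left(-5\right)}{3} = \left(-1\right) \left(- \frac{125}{3}\right) = \frac{125}{3}$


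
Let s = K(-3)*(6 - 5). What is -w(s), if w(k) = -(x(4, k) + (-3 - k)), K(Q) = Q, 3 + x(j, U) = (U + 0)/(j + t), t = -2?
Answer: -9/2 ≈ -4.5000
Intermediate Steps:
x(j, U) = -3 + U/(-2 + j) (x(j, U) = -3 + (U + 0)/(j - 2) = -3 + U/(-2 + j))
s = -3 (s = -3*(6 - 5) = -3*1 = -3)
w(k) = 6 + k/2 (w(k) = -((6 + k - 3*4)/(-2 + 4) + (-3 - k)) = -((6 + k - 12)/2 + (-3 - k)) = -((-6 + k)/2 + (-3 - k)) = -((-3 + k/2) + (-3 - k)) = -(-6 - k/2) = 6 + k/2)
-w(s) = -(6 + (½)*(-3)) = -(6 - 3/2) = -1*9/2 = -9/2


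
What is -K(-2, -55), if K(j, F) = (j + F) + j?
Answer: 59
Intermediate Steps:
K(j, F) = F + 2*j (K(j, F) = (F + j) + j = F + 2*j)
-K(-2, -55) = -(-55 + 2*(-2)) = -(-55 - 4) = -1*(-59) = 59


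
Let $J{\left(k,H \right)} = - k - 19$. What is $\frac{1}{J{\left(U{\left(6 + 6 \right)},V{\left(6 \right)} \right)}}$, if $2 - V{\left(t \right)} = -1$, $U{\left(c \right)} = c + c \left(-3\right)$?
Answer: $\frac{1}{5} \approx 0.2$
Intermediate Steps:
$U{\left(c \right)} = - 2 c$ ($U{\left(c \right)} = c - 3 c = - 2 c$)
$V{\left(t \right)} = 3$ ($V{\left(t \right)} = 2 - -1 = 2 + 1 = 3$)
$J{\left(k,H \right)} = -19 - k$
$\frac{1}{J{\left(U{\left(6 + 6 \right)},V{\left(6 \right)} \right)}} = \frac{1}{-19 - - 2 \left(6 + 6\right)} = \frac{1}{-19 - \left(-2\right) 12} = \frac{1}{-19 - -24} = \frac{1}{-19 + 24} = \frac{1}{5}$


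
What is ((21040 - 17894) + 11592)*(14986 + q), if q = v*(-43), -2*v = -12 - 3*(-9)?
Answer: 225616673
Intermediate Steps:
v = -15/2 (v = -(-12 - 3*(-9))/2 = -(-12 + 27)/2 = -1/2*15 = -15/2 ≈ -7.5000)
q = 645/2 (q = -15/2*(-43) = 645/2 ≈ 322.50)
((21040 - 17894) + 11592)*(14986 + q) = ((21040 - 17894) + 11592)*(14986 + 645/2) = (3146 + 11592)*(30617/2) = 14738*(30617/2) = 225616673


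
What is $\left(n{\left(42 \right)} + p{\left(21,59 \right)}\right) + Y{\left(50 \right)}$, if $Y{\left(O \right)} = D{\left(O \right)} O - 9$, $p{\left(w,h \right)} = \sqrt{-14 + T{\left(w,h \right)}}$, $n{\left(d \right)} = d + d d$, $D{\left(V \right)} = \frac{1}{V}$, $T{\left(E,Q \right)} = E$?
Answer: $1798 + \sqrt{7} \approx 1800.6$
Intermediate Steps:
$n{\left(d \right)} = d + d^{2}$
$p{\left(w,h \right)} = \sqrt{-14 + w}$
$Y{\left(O \right)} = -8$ ($Y{\left(O \right)} = \frac{O}{O} - 9 = 1 - 9 = -8$)
$\left(n{\left(42 \right)} + p{\left(21,59 \right)}\right) + Y{\left(50 \right)} = \left(42 \left(1 + 42\right) + \sqrt{-14 + 21}\right) - 8 = \left(42 \cdot 43 + \sqrt{7}\right) - 8 = \left(1806 + \sqrt{7}\right) - 8 = 1798 + \sqrt{7}$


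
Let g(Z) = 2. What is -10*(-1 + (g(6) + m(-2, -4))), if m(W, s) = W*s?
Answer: -90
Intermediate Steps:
-10*(-1 + (g(6) + m(-2, -4))) = -10*(-1 + (2 - 2*(-4))) = -10*(-1 + (2 + 8)) = -10*(-1 + 10) = -10*9 = -90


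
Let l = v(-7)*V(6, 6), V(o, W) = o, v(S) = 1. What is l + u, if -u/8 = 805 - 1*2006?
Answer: 9614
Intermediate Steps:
l = 6 (l = 1*6 = 6)
u = 9608 (u = -8*(805 - 1*2006) = -8*(805 - 2006) = -8*(-1201) = 9608)
l + u = 6 + 9608 = 9614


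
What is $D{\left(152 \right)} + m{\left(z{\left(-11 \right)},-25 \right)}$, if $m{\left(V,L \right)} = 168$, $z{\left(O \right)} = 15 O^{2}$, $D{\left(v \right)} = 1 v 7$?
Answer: $1232$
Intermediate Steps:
$D{\left(v \right)} = 7 v$ ($D{\left(v \right)} = v 7 = 7 v$)
$D{\left(152 \right)} + m{\left(z{\left(-11 \right)},-25 \right)} = 7 \cdot 152 + 168 = 1064 + 168 = 1232$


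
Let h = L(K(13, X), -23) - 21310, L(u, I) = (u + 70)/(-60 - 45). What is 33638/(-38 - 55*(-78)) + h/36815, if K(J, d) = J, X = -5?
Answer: 60257898167/8218212450 ≈ 7.3322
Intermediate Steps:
L(u, I) = -2/3 - u/105 (L(u, I) = (70 + u)/(-105) = (70 + u)*(-1/105) = -2/3 - u/105)
h = -2237633/105 (h = (-2/3 - 1/105*13) - 21310 = (-2/3 - 13/105) - 21310 = -83/105 - 21310 = -2237633/105 ≈ -21311.)
33638/(-38 - 55*(-78)) + h/36815 = 33638/(-38 - 55*(-78)) - 2237633/105/36815 = 33638/(-38 + 4290) - 2237633/105*1/36815 = 33638/4252 - 2237633/3865575 = 33638*(1/4252) - 2237633/3865575 = 16819/2126 - 2237633/3865575 = 60257898167/8218212450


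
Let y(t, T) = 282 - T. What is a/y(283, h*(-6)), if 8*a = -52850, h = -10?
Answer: -26425/888 ≈ -29.758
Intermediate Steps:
a = -26425/4 (a = (⅛)*(-52850) = -26425/4 ≈ -6606.3)
a/y(283, h*(-6)) = -26425/(4*(282 - (-10)*(-6))) = -26425/(4*(282 - 1*60)) = -26425/(4*(282 - 60)) = -26425/4/222 = -26425/4*1/222 = -26425/888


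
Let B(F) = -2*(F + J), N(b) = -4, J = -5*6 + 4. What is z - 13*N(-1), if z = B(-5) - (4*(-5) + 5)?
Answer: 129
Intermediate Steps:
J = -26 (J = -30 + 4 = -26)
B(F) = 52 - 2*F (B(F) = -2*(F - 26) = -2*(-26 + F) = 52 - 2*F)
z = 77 (z = (52 - 2*(-5)) - (4*(-5) + 5) = (52 + 10) - (-20 + 5) = 62 - 1*(-15) = 62 + 15 = 77)
z - 13*N(-1) = 77 - 13*(-4) = 77 + 52 = 129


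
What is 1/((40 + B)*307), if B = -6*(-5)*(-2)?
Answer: -1/6140 ≈ -0.00016287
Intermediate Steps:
B = -60 (B = 30*(-2) = -60)
1/((40 + B)*307) = 1/((40 - 60)*307) = 1/(-20*307) = 1/(-6140) = -1/6140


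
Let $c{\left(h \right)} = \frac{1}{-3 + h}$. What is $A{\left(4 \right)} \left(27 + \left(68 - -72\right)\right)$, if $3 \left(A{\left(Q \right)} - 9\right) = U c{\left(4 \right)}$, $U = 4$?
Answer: $\frac{5177}{3} \approx 1725.7$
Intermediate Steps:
$A{\left(Q \right)} = \frac{31}{3}$ ($A{\left(Q \right)} = 9 + \frac{4 \frac{1}{-3 + 4}}{3} = 9 + \frac{4 \cdot 1^{-1}}{3} = 9 + \frac{4 \cdot 1}{3} = 9 + \frac{1}{3} \cdot 4 = 9 + \frac{4}{3} = \frac{31}{3}$)
$A{\left(4 \right)} \left(27 + \left(68 - -72\right)\right) = \frac{31 \left(27 + \left(68 - -72\right)\right)}{3} = \frac{31 \left(27 + \left(68 + 72\right)\right)}{3} = \frac{31 \left(27 + 140\right)}{3} = \frac{31}{3} \cdot 167 = \frac{5177}{3}$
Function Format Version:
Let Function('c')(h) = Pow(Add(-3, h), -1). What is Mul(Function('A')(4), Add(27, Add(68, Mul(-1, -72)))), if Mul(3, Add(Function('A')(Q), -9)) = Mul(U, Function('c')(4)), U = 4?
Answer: Rational(5177, 3) ≈ 1725.7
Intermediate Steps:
Function('A')(Q) = Rational(31, 3) (Function('A')(Q) = Add(9, Mul(Rational(1, 3), Mul(4, Pow(Add(-3, 4), -1)))) = Add(9, Mul(Rational(1, 3), Mul(4, Pow(1, -1)))) = Add(9, Mul(Rational(1, 3), Mul(4, 1))) = Add(9, Mul(Rational(1, 3), 4)) = Add(9, Rational(4, 3)) = Rational(31, 3))
Mul(Function('A')(4), Add(27, Add(68, Mul(-1, -72)))) = Mul(Rational(31, 3), Add(27, Add(68, Mul(-1, -72)))) = Mul(Rational(31, 3), Add(27, Add(68, 72))) = Mul(Rational(31, 3), Add(27, 140)) = Mul(Rational(31, 3), 167) = Rational(5177, 3)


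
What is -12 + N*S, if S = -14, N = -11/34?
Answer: -127/17 ≈ -7.4706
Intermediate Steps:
N = -11/34 (N = -11*1/34 = -11/34 ≈ -0.32353)
-12 + N*S = -12 - 11/34*(-14) = -12 + 77/17 = -127/17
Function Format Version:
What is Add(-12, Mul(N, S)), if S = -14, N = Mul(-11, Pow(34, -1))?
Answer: Rational(-127, 17) ≈ -7.4706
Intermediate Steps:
N = Rational(-11, 34) (N = Mul(-11, Rational(1, 34)) = Rational(-11, 34) ≈ -0.32353)
Add(-12, Mul(N, S)) = Add(-12, Mul(Rational(-11, 34), -14)) = Add(-12, Rational(77, 17)) = Rational(-127, 17)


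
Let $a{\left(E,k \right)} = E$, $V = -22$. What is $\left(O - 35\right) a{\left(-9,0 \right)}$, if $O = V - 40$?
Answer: $873$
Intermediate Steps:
$O = -62$ ($O = -22 - 40 = -62$)
$\left(O - 35\right) a{\left(-9,0 \right)} = \left(-62 - 35\right) \left(-9\right) = \left(-97\right) \left(-9\right) = 873$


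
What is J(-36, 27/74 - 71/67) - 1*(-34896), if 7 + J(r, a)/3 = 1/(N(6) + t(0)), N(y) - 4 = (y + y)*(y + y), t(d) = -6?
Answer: 4952253/142 ≈ 34875.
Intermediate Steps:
N(y) = 4 + 4*y² (N(y) = 4 + (y + y)*(y + y) = 4 + (2*y)*(2*y) = 4 + 4*y²)
J(r, a) = -2979/142 (J(r, a) = -21 + 3/((4 + 4*6²) - 6) = -21 + 3/((4 + 4*36) - 6) = -21 + 3/((4 + 144) - 6) = -21 + 3/(148 - 6) = -21 + 3/142 = -2979/142)
J(-36, 27/74 - 71/67) - 1*(-34896) = -2979/142 - 1*(-34896) = -2979/142 + 34896 = 4952253/142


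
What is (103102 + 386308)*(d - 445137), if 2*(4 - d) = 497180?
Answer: -339514973430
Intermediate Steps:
d = -248586 (d = 4 - ½*497180 = 4 - 248590 = -248586)
(103102 + 386308)*(d - 445137) = (103102 + 386308)*(-248586 - 445137) = 489410*(-693723) = -339514973430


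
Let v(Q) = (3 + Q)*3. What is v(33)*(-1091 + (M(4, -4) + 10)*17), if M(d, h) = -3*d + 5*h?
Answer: -158220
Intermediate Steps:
v(Q) = 9 + 3*Q
v(33)*(-1091 + (M(4, -4) + 10)*17) = (9 + 3*33)*(-1091 + ((-3*4 + 5*(-4)) + 10)*17) = (9 + 99)*(-1091 + ((-12 - 20) + 10)*17) = 108*(-1091 + (-32 + 10)*17) = 108*(-1091 - 22*17) = 108*(-1091 - 374) = 108*(-1465) = -158220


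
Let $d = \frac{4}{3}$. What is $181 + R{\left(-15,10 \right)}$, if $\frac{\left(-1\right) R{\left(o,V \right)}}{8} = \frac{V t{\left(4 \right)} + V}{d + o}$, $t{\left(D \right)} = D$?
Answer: $\frac{8621}{41} \approx 210.27$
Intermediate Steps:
$d = \frac{4}{3}$ ($d = 4 \cdot \frac{1}{3} = \frac{4}{3} \approx 1.3333$)
$R{\left(o,V \right)} = - \frac{40 V}{\frac{4}{3} + o}$ ($R{\left(o,V \right)} = - 8 \frac{V 4 + V}{\frac{4}{3} + o} = - 8 \frac{4 V + V}{\frac{4}{3} + o} = - 8 \frac{5 V}{\frac{4}{3} + o} = - \frac{40 V}{\frac{4}{3} + o}$)
$181 + R{\left(-15,10 \right)} = 181 - \frac{1200}{4 + 3 \left(-15\right)} = 181 - \frac{1200}{4 - 45} = 181 - \frac{1200}{-41} = 181 - 1200 \left(- \frac{1}{41}\right) = 181 + \frac{1200}{41} = \frac{8621}{41}$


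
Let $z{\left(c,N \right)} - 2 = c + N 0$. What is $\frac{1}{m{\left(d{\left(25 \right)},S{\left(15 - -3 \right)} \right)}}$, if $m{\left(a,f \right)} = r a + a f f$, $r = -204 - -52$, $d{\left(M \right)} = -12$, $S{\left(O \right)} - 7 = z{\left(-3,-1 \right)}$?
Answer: $\frac{1}{1392} \approx 0.00071839$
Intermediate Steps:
$z{\left(c,N \right)} = 2 + c$ ($z{\left(c,N \right)} = 2 + \left(c + N 0\right) = 2 + \left(c + 0\right) = 2 + c$)
$S{\left(O \right)} = 6$ ($S{\left(O \right)} = 7 + \left(2 - 3\right) = 7 - 1 = 6$)
$r = -152$ ($r = -204 + 52 = -152$)
$m{\left(a,f \right)} = - 152 a + a f^{2}$ ($m{\left(a,f \right)} = - 152 a + a f f = - 152 a + a f^{2}$)
$\frac{1}{m{\left(d{\left(25 \right)},S{\left(15 - -3 \right)} \right)}} = \frac{1}{\left(-12\right) \left(-152 + 6^{2}\right)} = \frac{1}{\left(-12\right) \left(-152 + 36\right)} = \frac{1}{\left(-12\right) \left(-116\right)} = \frac{1}{1392}$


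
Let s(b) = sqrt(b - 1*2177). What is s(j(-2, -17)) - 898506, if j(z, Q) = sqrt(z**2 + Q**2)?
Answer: -898506 + I*sqrt(2177 - sqrt(293)) ≈ -8.9851e+5 + 46.475*I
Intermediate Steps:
j(z, Q) = sqrt(Q**2 + z**2)
s(b) = sqrt(-2177 + b) (s(b) = sqrt(b - 2177) = sqrt(-2177 + b))
s(j(-2, -17)) - 898506 = sqrt(-2177 + sqrt((-17)**2 + (-2)**2)) - 898506 = sqrt(-2177 + sqrt(289 + 4)) - 898506 = sqrt(-2177 + sqrt(293)) - 898506 = -898506 + sqrt(-2177 + sqrt(293))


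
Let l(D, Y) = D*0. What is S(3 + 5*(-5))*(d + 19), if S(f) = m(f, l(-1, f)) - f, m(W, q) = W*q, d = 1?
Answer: 440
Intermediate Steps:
l(D, Y) = 0
S(f) = -f (S(f) = f*0 - f = 0 - f = -f)
S(3 + 5*(-5))*(d + 19) = (-(3 + 5*(-5)))*(1 + 19) = -(3 - 25)*20 = -1*(-22)*20 = 22*20 = 440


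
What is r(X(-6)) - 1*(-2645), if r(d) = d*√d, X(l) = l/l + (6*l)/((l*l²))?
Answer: 2645 + 7*√42/36 ≈ 2646.3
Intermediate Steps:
X(l) = 1 + 6/l² (X(l) = 1 + (6*l)/(l³) = 1 + (6*l)/l³ = 1 + 6/l²)
r(d) = d^(3/2)
r(X(-6)) - 1*(-2645) = (1 + 6/(-6)²)^(3/2) - 1*(-2645) = (1 + 6*(1/36))^(3/2) + 2645 = (1 + ⅙)^(3/2) + 2645 = (7/6)^(3/2) + 2645 = 7*√42/36 + 2645 = 2645 + 7*√42/36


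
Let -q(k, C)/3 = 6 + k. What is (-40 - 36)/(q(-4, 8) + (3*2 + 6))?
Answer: -38/3 ≈ -12.667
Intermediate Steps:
q(k, C) = -18 - 3*k (q(k, C) = -3*(6 + k) = -18 - 3*k)
(-40 - 36)/(q(-4, 8) + (3*2 + 6)) = (-40 - 36)/((-18 - 3*(-4)) + (3*2 + 6)) = -76/((-18 + 12) + (6 + 6)) = -76/(-6 + 12) = -76/6 = -76*⅙ = -38/3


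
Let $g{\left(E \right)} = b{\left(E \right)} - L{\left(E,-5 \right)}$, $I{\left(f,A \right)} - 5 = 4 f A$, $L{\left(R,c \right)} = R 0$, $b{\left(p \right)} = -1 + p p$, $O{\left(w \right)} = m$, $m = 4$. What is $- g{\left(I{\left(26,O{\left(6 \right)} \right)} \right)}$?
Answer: $-177240$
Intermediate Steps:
$O{\left(w \right)} = 4$
$b{\left(p \right)} = -1 + p^{2}$
$L{\left(R,c \right)} = 0$
$I{\left(f,A \right)} = 5 + 4 A f$ ($I{\left(f,A \right)} = 5 + 4 f A = 5 + 4 A f$)
$g{\left(E \right)} = -1 + E^{2}$ ($g{\left(E \right)} = \left(-1 + E^{2}\right) - 0 = \left(-1 + E^{2}\right) + 0 = -1 + E^{2}$)
$- g{\left(I{\left(26,O{\left(6 \right)} \right)} \right)} = - (-1 + \left(5 + 4 \cdot 4 \cdot 26\right)^{2}) = - (-1 + \left(5 + 416\right)^{2}) = - (-1 + 421^{2}) = - (-1 + 177241) = \left(-1\right) 177240 = -177240$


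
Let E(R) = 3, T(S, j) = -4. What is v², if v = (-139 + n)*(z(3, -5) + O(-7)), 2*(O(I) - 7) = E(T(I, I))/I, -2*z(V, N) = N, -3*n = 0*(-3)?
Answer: 81631225/49 ≈ 1.6659e+6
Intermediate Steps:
n = 0 (n = -0*(-3) = -⅓*0 = 0)
z(V, N) = -N/2
O(I) = 7 + 3/(2*I) (O(I) = 7 + (3/I)/2 = 7 + 3/(2*I))
v = -9035/7 (v = (-139 + 0)*(-½*(-5) + (7 + (3/2)/(-7))) = -139*(5/2 + (7 + (3/2)*(-⅐))) = -139*(5/2 + (7 - 3/14)) = -139*(5/2 + 95/14) = -139*65/7 = -9035/7 ≈ -1290.7)
v² = (-9035/7)² = 81631225/49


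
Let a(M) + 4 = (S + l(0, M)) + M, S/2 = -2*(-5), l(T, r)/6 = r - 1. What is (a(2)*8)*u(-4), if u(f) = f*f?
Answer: 3072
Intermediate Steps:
l(T, r) = -6 + 6*r (l(T, r) = 6*(r - 1) = 6*(-1 + r) = -6 + 6*r)
S = 20 (S = 2*(-2*(-5)) = 2*10 = 20)
a(M) = 10 + 7*M (a(M) = -4 + ((20 + (-6 + 6*M)) + M) = -4 + ((14 + 6*M) + M) = -4 + (14 + 7*M) = 10 + 7*M)
u(f) = f²
(a(2)*8)*u(-4) = ((10 + 7*2)*8)*(-4)² = ((10 + 14)*8)*16 = (24*8)*16 = 192*16 = 3072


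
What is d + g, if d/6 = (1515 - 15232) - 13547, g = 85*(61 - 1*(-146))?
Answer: -145989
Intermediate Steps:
g = 17595 (g = 85*(61 + 146) = 85*207 = 17595)
d = -163584 (d = 6*((1515 - 15232) - 13547) = 6*(-13717 - 13547) = 6*(-27264) = -163584)
d + g = -163584 + 17595 = -145989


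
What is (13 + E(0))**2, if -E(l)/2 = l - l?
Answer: 169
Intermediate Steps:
E(l) = 0 (E(l) = -2*(l - l) = -2*0 = 0)
(13 + E(0))**2 = (13 + 0)**2 = 13**2 = 169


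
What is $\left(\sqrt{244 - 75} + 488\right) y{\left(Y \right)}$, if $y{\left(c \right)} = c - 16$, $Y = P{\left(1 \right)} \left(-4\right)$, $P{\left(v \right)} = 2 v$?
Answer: $-12024$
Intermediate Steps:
$Y = -8$ ($Y = 2 \cdot 1 \left(-4\right) = 2 \left(-4\right) = -8$)
$y{\left(c \right)} = -16 + c$
$\left(\sqrt{244 - 75} + 488\right) y{\left(Y \right)} = \left(\sqrt{244 - 75} + 488\right) \left(-16 - 8\right) = \left(\sqrt{169} + 488\right) \left(-24\right) = \left(13 + 488\right) \left(-24\right) = 501 \left(-24\right) = -12024$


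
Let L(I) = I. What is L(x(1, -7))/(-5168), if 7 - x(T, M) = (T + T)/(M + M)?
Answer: -25/18088 ≈ -0.0013821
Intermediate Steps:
x(T, M) = 7 - T/M (x(T, M) = 7 - (T + T)/(M + M) = 7 - 2*T/(2*M) = 7 - 2*T*1/(2*M) = 7 - T/M)
L(x(1, -7))/(-5168) = (7 - 1*1/(-7))/(-5168) = (7 - 1*1*(-⅐))*(-1/5168) = (7 + ⅐)*(-1/5168) = (50/7)*(-1/5168) = -25/18088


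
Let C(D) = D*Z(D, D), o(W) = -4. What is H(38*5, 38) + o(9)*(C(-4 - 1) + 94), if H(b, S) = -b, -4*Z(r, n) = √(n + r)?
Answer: -566 - 5*I*√10 ≈ -566.0 - 15.811*I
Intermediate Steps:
Z(r, n) = -√(n + r)/4
C(D) = -√2*D^(3/2)/4 (C(D) = D*(-√(D + D)/4) = D*(-√2*√D/4) = -√2*D^(3/2)/4)
H(38*5, 38) + o(9)*(C(-4 - 1) + 94) = -38*5 - 4*(-√2*(-4 - 1)^(3/2)/4 + 94) = -1*190 - 4*(-√2*(-5)^(3/2)/4 + 94) = -190 - 4*(-√2*(-5*I*√5)/4 + 94) = -190 - 4*(5*I*√10/4 + 94) = -190 - 4*(94 + 5*I*√10/4) = -190 + (-376 - 5*I*√10) = -566 - 5*I*√10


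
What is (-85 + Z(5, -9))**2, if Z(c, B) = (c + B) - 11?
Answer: 10000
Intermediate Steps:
Z(c, B) = -11 + B + c (Z(c, B) = (B + c) - 11 = -11 + B + c)
(-85 + Z(5, -9))**2 = (-85 + (-11 - 9 + 5))**2 = (-85 - 15)**2 = (-100)**2 = 10000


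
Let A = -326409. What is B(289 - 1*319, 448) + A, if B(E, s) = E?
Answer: -326439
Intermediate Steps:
B(289 - 1*319, 448) + A = (289 - 1*319) - 326409 = (289 - 319) - 326409 = -30 - 326409 = -326439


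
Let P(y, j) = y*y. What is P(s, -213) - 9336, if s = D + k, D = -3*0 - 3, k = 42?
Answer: -7815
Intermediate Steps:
D = -3 (D = 0 - 3 = -3)
s = 39 (s = -3 + 42 = 39)
P(y, j) = y**2
P(s, -213) - 9336 = 39**2 - 9336 = 1521 - 9336 = -7815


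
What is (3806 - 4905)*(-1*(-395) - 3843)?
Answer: 3789352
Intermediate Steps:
(3806 - 4905)*(-1*(-395) - 3843) = -1099*(395 - 3843) = -1099*(-3448) = 3789352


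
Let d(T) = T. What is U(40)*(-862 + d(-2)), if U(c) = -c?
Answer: 34560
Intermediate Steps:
U(40)*(-862 + d(-2)) = (-1*40)*(-862 - 2) = -40*(-864) = 34560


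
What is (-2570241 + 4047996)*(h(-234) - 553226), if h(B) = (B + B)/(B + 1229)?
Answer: -162689103356238/199 ≈ -8.1753e+11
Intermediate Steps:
h(B) = 2*B/(1229 + B) (h(B) = (2*B)/(1229 + B) = 2*B/(1229 + B))
(-2570241 + 4047996)*(h(-234) - 553226) = (-2570241 + 4047996)*(2*(-234)/(1229 - 234) - 553226) = 1477755*(2*(-234)/995 - 553226) = 1477755*(2*(-234)*(1/995) - 553226) = 1477755*(-468/995 - 553226) = 1477755*(-550460338/995) = -162689103356238/199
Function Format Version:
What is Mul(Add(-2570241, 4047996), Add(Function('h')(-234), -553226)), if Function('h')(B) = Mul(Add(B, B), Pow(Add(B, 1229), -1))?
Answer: Rational(-162689103356238, 199) ≈ -8.1753e+11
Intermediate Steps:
Function('h')(B) = Mul(2, B, Pow(Add(1229, B), -1)) (Function('h')(B) = Mul(Mul(2, B), Pow(Add(1229, B), -1)) = Mul(2, B, Pow(Add(1229, B), -1)))
Mul(Add(-2570241, 4047996), Add(Function('h')(-234), -553226)) = Mul(Add(-2570241, 4047996), Add(Mul(2, -234, Pow(Add(1229, -234), -1)), -553226)) = Mul(1477755, Add(Mul(2, -234, Pow(995, -1)), -553226)) = Mul(1477755, Add(Mul(2, -234, Rational(1, 995)), -553226)) = Mul(1477755, Add(Rational(-468, 995), -553226)) = Mul(1477755, Rational(-550460338, 995)) = Rational(-162689103356238, 199)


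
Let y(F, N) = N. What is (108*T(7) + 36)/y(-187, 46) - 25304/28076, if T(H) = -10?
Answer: -3809416/161437 ≈ -23.597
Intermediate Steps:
(108*T(7) + 36)/y(-187, 46) - 25304/28076 = (108*(-10) + 36)/46 - 25304/28076 = (-1080 + 36)*(1/46) - 25304*1/28076 = -1044*1/46 - 6326/7019 = -522/23 - 6326/7019 = -3809416/161437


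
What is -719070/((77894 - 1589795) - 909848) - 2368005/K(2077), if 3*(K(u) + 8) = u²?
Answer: -256402573707/189949002179 ≈ -1.3498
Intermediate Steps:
K(u) = -8 + u²/3
-719070/((77894 - 1589795) - 909848) - 2368005/K(2077) = -719070/((77894 - 1589795) - 909848) - 2368005/(-8 + (⅓)*2077²) = -719070/(-1511901 - 909848) - 2368005/(-8 + (⅓)*4313929) = -719070/(-2421749) - 2368005/(-8 + 4313929/3) = -719070*(-1/2421749) - 2368005/4313905/3 = 65370/220159 - 2368005*3/4313905 = 65370/220159 - 1420803/862781 = -256402573707/189949002179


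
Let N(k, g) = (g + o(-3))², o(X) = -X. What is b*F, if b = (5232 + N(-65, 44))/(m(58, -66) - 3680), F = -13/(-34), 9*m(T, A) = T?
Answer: -870597/1124108 ≈ -0.77448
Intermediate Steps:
N(k, g) = (3 + g)² (N(k, g) = (g - 1*(-3))² = (g + 3)² = (3 + g)²)
m(T, A) = T/9
F = 13/34 (F = -13*(-1/34) = 13/34 ≈ 0.38235)
b = -66969/33062 (b = (5232 + (3 + 44)²)/((⅑)*58 - 3680) = (5232 + 47²)/(58/9 - 3680) = (5232 + 2209)/(-33062/9) = 7441*(-9/33062) = -66969/33062 ≈ -2.0256)
b*F = -66969/33062*13/34 = -870597/1124108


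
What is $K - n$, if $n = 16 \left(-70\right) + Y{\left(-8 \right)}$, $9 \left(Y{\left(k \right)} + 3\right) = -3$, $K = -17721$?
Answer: $- \frac{49793}{3} \approx -16598.0$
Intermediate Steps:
$Y{\left(k \right)} = - \frac{10}{3}$ ($Y{\left(k \right)} = -3 + \frac{1}{9} \left(-3\right) = -3 - \frac{1}{3} = - \frac{10}{3}$)
$n = - \frac{3370}{3}$ ($n = 16 \left(-70\right) - \frac{10}{3} = -1120 - \frac{10}{3} = - \frac{3370}{3} \approx -1123.3$)
$K - n = -17721 - - \frac{3370}{3} = -17721 + \frac{3370}{3} = - \frac{49793}{3}$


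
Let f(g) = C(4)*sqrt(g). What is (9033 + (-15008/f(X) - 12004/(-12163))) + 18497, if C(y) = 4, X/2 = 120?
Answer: 334859394/12163 - 938*sqrt(15)/15 ≈ 27289.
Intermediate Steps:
X = 240 (X = 2*120 = 240)
f(g) = 4*sqrt(g)
(9033 + (-15008/f(X) - 12004/(-12163))) + 18497 = (9033 + (-15008*sqrt(15)/240 - 12004/(-12163))) + 18497 = (9033 + (-15008*sqrt(15)/240 - 12004*(-1/12163))) + 18497 = (9033 + (-15008*sqrt(15)/240 + 12004/12163)) + 18497 = (9033 + (-938*sqrt(15)/15 + 12004/12163)) + 18497 = (9033 + (12004/12163 - 938*sqrt(15)/15)) + 18497 = (109880383/12163 - 938*sqrt(15)/15) + 18497 = 334859394/12163 - 938*sqrt(15)/15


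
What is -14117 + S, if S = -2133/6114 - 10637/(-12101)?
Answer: -348138092651/24661838 ≈ -14116.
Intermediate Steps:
S = 13074395/24661838 (S = -2133*1/6114 - 10637*(-1/12101) = -711/2038 + 10637/12101 = 13074395/24661838 ≈ 0.53015)
-14117 + S = -14117 + 13074395/24661838 = -348138092651/24661838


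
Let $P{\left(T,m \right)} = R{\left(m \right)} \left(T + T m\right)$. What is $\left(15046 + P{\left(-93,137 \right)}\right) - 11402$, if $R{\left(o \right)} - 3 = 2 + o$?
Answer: $-1818784$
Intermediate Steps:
$R{\left(o \right)} = 5 + o$ ($R{\left(o \right)} = 3 + \left(2 + o\right) = 5 + o$)
$P{\left(T,m \right)} = \left(5 + m\right) \left(T + T m\right)$
$\left(15046 + P{\left(-93,137 \right)}\right) - 11402 = \left(15046 - 93 \left(1 + 137\right) \left(5 + 137\right)\right) - 11402 = \left(15046 - 12834 \cdot 142\right) - 11402 = \left(15046 - 1822428\right) - 11402 = -1807382 - 11402 = -1818784$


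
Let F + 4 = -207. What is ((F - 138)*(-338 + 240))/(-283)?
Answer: -34202/283 ≈ -120.86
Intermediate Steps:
F = -211 (F = -4 - 207 = -211)
((F - 138)*(-338 + 240))/(-283) = ((-211 - 138)*(-338 + 240))/(-283) = -349*(-98)*(-1/283) = 34202*(-1/283) = -34202/283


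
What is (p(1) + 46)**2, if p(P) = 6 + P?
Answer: 2809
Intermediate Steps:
(p(1) + 46)**2 = ((6 + 1) + 46)**2 = (7 + 46)**2 = 53**2 = 2809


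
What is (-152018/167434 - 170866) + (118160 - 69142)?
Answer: -10200825025/83717 ≈ -1.2185e+5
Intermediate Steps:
(-152018/167434 - 170866) + (118160 - 69142) = (-152018*1/167434 - 170866) + 49018 = (-76009/83717 - 170866) + 49018 = -14304464931/83717 + 49018 = -10200825025/83717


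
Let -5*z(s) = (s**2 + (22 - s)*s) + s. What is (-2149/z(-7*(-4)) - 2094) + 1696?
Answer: -35081/92 ≈ -381.32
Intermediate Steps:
z(s) = -s/5 - s**2/5 - s*(22 - s)/5 (z(s) = -((s**2 + (22 - s)*s) + s)/5 = -((s**2 + s*(22 - s)) + s)/5 = -(s + s**2 + s*(22 - s))/5 = -s/5 - s**2/5 - s*(22 - s)/5)
(-2149/z(-7*(-4)) - 2094) + 1696 = (-2149/((-(-161)*(-4)/5)) - 2094) + 1696 = (-2149/((-23/5*28)) - 2094) + 1696 = (-2149/(-644/5) - 2094) + 1696 = (-2149*(-5/644) - 2094) + 1696 = (1535/92 - 2094) + 1696 = -191113/92 + 1696 = -35081/92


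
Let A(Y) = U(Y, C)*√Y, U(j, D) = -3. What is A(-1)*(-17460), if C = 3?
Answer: 52380*I ≈ 52380.0*I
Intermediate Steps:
A(Y) = -3*√Y
A(-1)*(-17460) = -3*I*(-17460) = 52380*I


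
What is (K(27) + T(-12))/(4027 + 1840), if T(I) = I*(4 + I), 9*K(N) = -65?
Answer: 799/52803 ≈ 0.015132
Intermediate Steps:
K(N) = -65/9 (K(N) = (1/9)*(-65) = -65/9)
(K(27) + T(-12))/(4027 + 1840) = (-65/9 - 12*(4 - 12))/(4027 + 1840) = (-65/9 - 12*(-8))/5867 = (-65/9 + 96)*(1/5867) = (799/9)*(1/5867) = 799/52803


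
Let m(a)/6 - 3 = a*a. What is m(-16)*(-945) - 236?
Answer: -1468766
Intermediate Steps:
m(a) = 18 + 6*a**2 (m(a) = 18 + 6*(a*a) = 18 + 6*a**2)
m(-16)*(-945) - 236 = (18 + 6*(-16)**2)*(-945) - 236 = (18 + 6*256)*(-945) - 236 = (18 + 1536)*(-945) - 236 = 1554*(-945) - 236 = -1468530 - 236 = -1468766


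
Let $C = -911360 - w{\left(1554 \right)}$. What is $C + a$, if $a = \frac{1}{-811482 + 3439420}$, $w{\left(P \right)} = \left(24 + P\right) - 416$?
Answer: $- \frac{2398051239635}{2627938} \approx -9.1252 \cdot 10^{5}$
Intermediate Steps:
$w{\left(P \right)} = -392 + P$
$C = -912522$ ($C = -911360 - \left(-392 + 1554\right) = -911360 - 1162 = -912522$)
$a = \frac{1}{2627938} \approx 3.8053 \cdot 10^{-7}$
$C + a = -912522 + \frac{1}{2627938} = - \frac{2398051239635}{2627938}$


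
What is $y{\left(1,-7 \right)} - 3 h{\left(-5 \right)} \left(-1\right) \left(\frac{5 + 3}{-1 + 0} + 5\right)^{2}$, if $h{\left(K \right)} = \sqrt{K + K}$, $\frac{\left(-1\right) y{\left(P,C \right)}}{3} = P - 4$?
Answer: $243 i \sqrt{10} \approx 768.43 i$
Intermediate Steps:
$y{\left(P,C \right)} = 12 - 3 P$ ($y{\left(P,C \right)} = - 3 \left(P - 4\right) = - 3 \left(-4 + P\right) = 12 - 3 P$)
$h{\left(K \right)} = \sqrt{2} \sqrt{K}$ ($h{\left(K \right)} = \sqrt{2 K} = \sqrt{2} \sqrt{K}$)
$y{\left(1,-7 \right)} - 3 h{\left(-5 \right)} \left(-1\right) \left(\frac{5 + 3}{-1 + 0} + 5\right)^{2} = \left(12 - 3\right) - 3 \sqrt{2} \sqrt{-5} \left(-1\right) \left(\frac{5 + 3}{-1 + 0} + 5\right)^{2} = \left(12 - 3\right) - 3 \sqrt{2} i \sqrt{5} \left(-1\right) \left(\frac{8}{-1} + 5\right)^{2} = 9 - 3 i \sqrt{10} \left(-1\right) \left(8 \left(-1\right) + 5\right)^{2} = 9 - 3 i \sqrt{10} \left(-1\right) \left(-8 + 5\right)^{2} = 9 \cdot 3 i \sqrt{10} \left(-3\right)^{2} = 27 i \sqrt{10} \cdot 9 = 243 i \sqrt{10}$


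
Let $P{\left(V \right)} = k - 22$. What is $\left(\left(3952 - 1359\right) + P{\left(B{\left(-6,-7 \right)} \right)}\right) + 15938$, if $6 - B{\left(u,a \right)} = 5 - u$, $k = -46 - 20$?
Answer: $18443$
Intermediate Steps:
$k = -66$ ($k = -46 - 20 = -66$)
$B{\left(u,a \right)} = 1 + u$ ($B{\left(u,a \right)} = 6 - \left(5 - u\right) = 6 + \left(-5 + u\right) = 1 + u$)
$P{\left(V \right)} = -88$ ($P{\left(V \right)} = -66 - 22 = -88$)
$\left(\left(3952 - 1359\right) + P{\left(B{\left(-6,-7 \right)} \right)}\right) + 15938 = \left(\left(3952 - 1359\right) - 88\right) + 15938 = \left(2593 - 88\right) + 15938 = 2505 + 15938 = 18443$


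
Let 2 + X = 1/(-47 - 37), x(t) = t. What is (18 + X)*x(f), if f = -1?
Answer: -1343/84 ≈ -15.988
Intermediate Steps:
X = -169/84 (X = -2 + 1/(-47 - 37) = -2 + 1/(-84) = -2 - 1/84 = -169/84 ≈ -2.0119)
(18 + X)*x(f) = (18 - 169/84)*(-1) = (1343/84)*(-1) = -1343/84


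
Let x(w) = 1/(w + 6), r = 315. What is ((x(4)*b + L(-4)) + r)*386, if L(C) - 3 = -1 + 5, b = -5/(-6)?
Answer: 745945/6 ≈ 1.2432e+5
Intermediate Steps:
b = 5/6 (b = -5*(-1/6) = 5/6 ≈ 0.83333)
x(w) = 1/(6 + w)
L(C) = 7 (L(C) = 3 + (-1 + 5) = 3 + 4 = 7)
((x(4)*b + L(-4)) + r)*386 = (((5/6)/(6 + 4) + 7) + 315)*386 = (((5/6)/10 + 7) + 315)*386 = (((1/10)*(5/6) + 7) + 315)*386 = ((1/12 + 7) + 315)*386 = (85/12 + 315)*386 = (3865/12)*386 = 745945/6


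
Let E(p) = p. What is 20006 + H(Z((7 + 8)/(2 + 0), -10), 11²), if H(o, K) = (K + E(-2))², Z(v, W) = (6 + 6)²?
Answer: 34167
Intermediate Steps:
Z(v, W) = 144 (Z(v, W) = 12² = 144)
H(o, K) = (-2 + K)² (H(o, K) = (K - 2)² = (-2 + K)²)
20006 + H(Z((7 + 8)/(2 + 0), -10), 11²) = 20006 + (-2 + 11²)² = 20006 + (-2 + 121)² = 20006 + 119² = 20006 + 14161 = 34167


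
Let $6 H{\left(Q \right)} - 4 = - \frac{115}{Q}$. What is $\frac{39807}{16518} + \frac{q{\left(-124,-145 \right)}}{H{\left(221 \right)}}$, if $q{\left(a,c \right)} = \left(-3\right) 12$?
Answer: $- \frac{252630555}{4234114} \approx -59.666$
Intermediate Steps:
$H{\left(Q \right)} = \frac{2}{3} - \frac{115}{6 Q}$ ($H{\left(Q \right)} = \frac{2}{3} + \frac{\left(-115\right) \frac{1}{Q}}{6} = \frac{2}{3} - \frac{115}{6 Q}$)
$q{\left(a,c \right)} = -36$
$\frac{39807}{16518} + \frac{q{\left(-124,-145 \right)}}{H{\left(221 \right)}} = \frac{39807}{16518} - \frac{36}{\frac{1}{6} \cdot \frac{1}{221} \left(-115 + 4 \cdot 221\right)} = 39807 \cdot \frac{1}{16518} - \frac{36}{\frac{1}{6} \cdot \frac{1}{221} \left(-115 + 884\right)} = \frac{13269}{5506} - \frac{36}{\frac{1}{6} \cdot \frac{1}{221} \cdot 769} = \frac{13269}{5506} - \frac{36}{\frac{769}{1326}} = \frac{13269}{5506} - \frac{47736}{769} = - \frac{252630555}{4234114}$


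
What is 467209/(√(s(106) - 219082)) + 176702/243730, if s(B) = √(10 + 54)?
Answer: 88351/121865 - 467209*I*√219074/219074 ≈ 0.72499 - 998.2*I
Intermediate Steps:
s(B) = 8 (s(B) = √64 = 8)
467209/(√(s(106) - 219082)) + 176702/243730 = 467209/(√(8 - 219082)) + 176702/243730 = 467209/(√(-219074)) + 176702*(1/243730) = 467209/((I*√219074)) + 88351/121865 = 467209*(-I*√219074/219074) + 88351/121865 = -467209*I*√219074/219074 + 88351/121865 = 88351/121865 - 467209*I*√219074/219074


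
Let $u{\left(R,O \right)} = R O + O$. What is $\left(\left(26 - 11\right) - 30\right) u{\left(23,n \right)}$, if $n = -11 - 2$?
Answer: $4680$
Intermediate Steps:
$n = -13$
$u{\left(R,O \right)} = O + O R$ ($u{\left(R,O \right)} = O R + O = O + O R$)
$\left(\left(26 - 11\right) - 30\right) u{\left(23,n \right)} = \left(\left(26 - 11\right) - 30\right) \left(- 13 \left(1 + 23\right)\right) = \left(15 - 30\right) \left(\left(-13\right) 24\right) = \left(-15\right) \left(-312\right) = 4680$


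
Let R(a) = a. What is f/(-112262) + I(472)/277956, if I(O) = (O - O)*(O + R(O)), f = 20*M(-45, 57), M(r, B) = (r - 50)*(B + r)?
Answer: 11400/56131 ≈ 0.20310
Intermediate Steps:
M(r, B) = (-50 + r)*(B + r)
f = -22800 (f = 20*((-45)² - 50*57 - 50*(-45) + 57*(-45)) = 20*(2025 - 2850 + 2250 - 2565) = 20*(-1140) = -22800)
I(O) = 0 (I(O) = (O - O)*(O + O) = 0*(2*O) = 0)
f/(-112262) + I(472)/277956 = -22800/(-112262) + 0/277956 = -22800*(-1/112262) + 0*(1/277956) = 11400/56131 + 0 = 11400/56131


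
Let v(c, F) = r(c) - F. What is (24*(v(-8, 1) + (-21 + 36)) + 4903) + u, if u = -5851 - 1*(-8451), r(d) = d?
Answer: 7647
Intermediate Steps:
v(c, F) = c - F
u = 2600 (u = -5851 + 8451 = 2600)
(24*(v(-8, 1) + (-21 + 36)) + 4903) + u = (24*((-8 - 1*1) + (-21 + 36)) + 4903) + 2600 = (24*((-8 - 1) + 15) + 4903) + 2600 = (24*(-9 + 15) + 4903) + 2600 = (24*6 + 4903) + 2600 = (144 + 4903) + 2600 = 5047 + 2600 = 7647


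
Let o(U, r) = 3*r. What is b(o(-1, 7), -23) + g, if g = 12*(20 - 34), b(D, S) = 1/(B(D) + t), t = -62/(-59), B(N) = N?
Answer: -218509/1301 ≈ -167.95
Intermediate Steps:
t = 62/59 (t = -62*(-1/59) = 62/59 ≈ 1.0508)
b(D, S) = 1/(62/59 + D) (b(D, S) = 1/(D + 62/59) = 1/(62/59 + D))
g = -168 (g = 12*(-14) = -168)
b(o(-1, 7), -23) + g = 59/(62 + 59*(3*7)) - 168 = 59/(62 + 59*21) - 168 = 59/(62 + 1239) - 168 = 59/1301 - 168 = -218509/1301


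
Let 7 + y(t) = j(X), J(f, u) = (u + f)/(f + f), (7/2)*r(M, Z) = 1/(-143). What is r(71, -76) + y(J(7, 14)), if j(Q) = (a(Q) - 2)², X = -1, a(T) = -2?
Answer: 9007/1001 ≈ 8.9980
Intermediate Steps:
r(M, Z) = -2/1001 (r(M, Z) = (2/7)/(-143) = (2/7)*(-1/143) = -2/1001)
J(f, u) = (f + u)/(2*f) (J(f, u) = (f + u)/((2*f)) = (f + u)*(1/(2*f)) = (f + u)/(2*f))
j(Q) = 16 (j(Q) = (-2 - 2)² = (-4)² = 16)
y(t) = 9 (y(t) = -7 + 16 = 9)
r(71, -76) + y(J(7, 14)) = -2/1001 + 9 = 9007/1001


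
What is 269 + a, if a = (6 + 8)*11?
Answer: 423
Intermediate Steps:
a = 154 (a = 14*11 = 154)
269 + a = 269 + 154 = 423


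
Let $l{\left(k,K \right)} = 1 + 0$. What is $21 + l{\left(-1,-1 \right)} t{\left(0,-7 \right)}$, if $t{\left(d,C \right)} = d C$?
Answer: $21$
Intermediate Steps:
$t{\left(d,C \right)} = C d$
$l{\left(k,K \right)} = 1$
$21 + l{\left(-1,-1 \right)} t{\left(0,-7 \right)} = 21 + 1 \left(\left(-7\right) 0\right) = 21 + 1 \cdot 0 = 21 + 0 = 21$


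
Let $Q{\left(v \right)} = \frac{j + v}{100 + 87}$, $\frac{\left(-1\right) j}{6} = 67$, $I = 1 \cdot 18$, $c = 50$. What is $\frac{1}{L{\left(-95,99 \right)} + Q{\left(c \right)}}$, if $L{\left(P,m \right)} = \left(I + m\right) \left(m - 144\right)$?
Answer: $- \frac{17}{89537} \approx -0.00018987$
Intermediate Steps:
$I = 18$
$j = -402$ ($j = \left(-6\right) 67 = -402$)
$L{\left(P,m \right)} = \left(-144 + m\right) \left(18 + m\right)$ ($L{\left(P,m \right)} = \left(18 + m\right) \left(m - 144\right) = \left(18 + m\right) \left(-144 + m\right) = \left(-144 + m\right) \left(18 + m\right)$)
$Q{\left(v \right)} = - \frac{402}{187} + \frac{v}{187}$ ($Q{\left(v \right)} = \frac{-402 + v}{100 + 87} = \frac{-402 + v}{187} = \left(-402 + v\right) \frac{1}{187} = - \frac{402}{187} + \frac{v}{187}$)
$\frac{1}{L{\left(-95,99 \right)} + Q{\left(c \right)}} = \frac{1}{\left(-2592 + 99^{2} - 12474\right) + \left(- \frac{402}{187} + \frac{1}{187} \cdot 50\right)} = \frac{1}{\left(-2592 + 9801 - 12474\right) + \left(- \frac{402}{187} + \frac{50}{187}\right)} = \frac{1}{-5265 - \frac{32}{17}} = \frac{1}{- \frac{89537}{17}} = - \frac{17}{89537}$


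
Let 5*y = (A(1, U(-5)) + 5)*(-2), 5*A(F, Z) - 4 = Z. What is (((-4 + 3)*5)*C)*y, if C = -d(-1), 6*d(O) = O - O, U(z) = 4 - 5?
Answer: 0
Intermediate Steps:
U(z) = -1
A(F, Z) = 4/5 + Z/5
d(O) = 0 (d(O) = (O - O)/6 = (1/6)*0 = 0)
y = -56/25 (y = (((4/5 + (1/5)*(-1)) + 5)*(-2))/5 = (((4/5 - 1/5) + 5)*(-2))/5 = ((3/5 + 5)*(-2))/5 = ((28/5)*(-2))/5 = (1/5)*(-56/5) = -56/25 ≈ -2.2400)
C = 0 (C = -1*0 = 0)
(((-4 + 3)*5)*C)*y = (((-4 + 3)*5)*0)*(-56/25) = (-1*5*0)*(-56/25) = -5*0*(-56/25) = 0*(-56/25) = 0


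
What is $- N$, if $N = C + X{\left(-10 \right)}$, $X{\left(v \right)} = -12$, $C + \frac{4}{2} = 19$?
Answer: $-5$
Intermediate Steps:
$C = 17$ ($C = -2 + 19 = 17$)
$N = 5$ ($N = 17 - 12 = 5$)
$- N = \left(-1\right) 5 = -5$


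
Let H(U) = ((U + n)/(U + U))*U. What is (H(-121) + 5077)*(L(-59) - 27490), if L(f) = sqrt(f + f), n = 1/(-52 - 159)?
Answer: -29097642690/211 + 1058481*I*sqrt(118)/211 ≈ -1.379e+8 + 54493.0*I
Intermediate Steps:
n = -1/211 (n = 1/(-211) = -1/211 ≈ -0.0047393)
L(f) = sqrt(2)*sqrt(f) (L(f) = sqrt(2*f) = sqrt(2)*sqrt(f))
H(U) = -1/422 + U/2 (H(U) = ((U - 1/211)/(U + U))*U = ((-1/211 + U)/((2*U)))*U = ((-1/211 + U)*(1/(2*U)))*U = ((-1/211 + U)/(2*U))*U = -1/422 + U/2)
(H(-121) + 5077)*(L(-59) - 27490) = ((-1/422 + (1/2)*(-121)) + 5077)*(sqrt(2)*sqrt(-59) - 27490) = ((-1/422 - 121/2) + 5077)*(sqrt(2)*(I*sqrt(59)) - 27490) = (-12766/211 + 5077)*(I*sqrt(118) - 27490) = 1058481*(-27490 + I*sqrt(118))/211 = -29097642690/211 + 1058481*I*sqrt(118)/211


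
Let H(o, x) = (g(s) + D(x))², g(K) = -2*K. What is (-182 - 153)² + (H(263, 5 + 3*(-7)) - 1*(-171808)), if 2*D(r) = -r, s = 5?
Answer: 284037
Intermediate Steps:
D(r) = -r/2 (D(r) = (-r)/2 = -r/2)
H(o, x) = (-10 - x/2)² (H(o, x) = (-2*5 - x/2)² = (-10 - x/2)²)
(-182 - 153)² + (H(263, 5 + 3*(-7)) - 1*(-171808)) = (-182 - 153)² + ((20 + (5 + 3*(-7)))²/4 - 1*(-171808)) = (-335)² + ((20 + (5 - 21))²/4 + 171808) = 112225 + ((20 - 16)²/4 + 171808) = 112225 + ((¼)*4² + 171808) = 112225 + ((¼)*16 + 171808) = 112225 + (4 + 171808) = 112225 + 171812 = 284037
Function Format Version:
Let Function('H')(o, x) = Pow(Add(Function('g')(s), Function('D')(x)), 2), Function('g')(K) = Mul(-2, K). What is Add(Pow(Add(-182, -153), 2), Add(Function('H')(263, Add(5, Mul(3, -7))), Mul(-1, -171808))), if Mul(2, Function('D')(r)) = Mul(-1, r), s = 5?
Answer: 284037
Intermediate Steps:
Function('D')(r) = Mul(Rational(-1, 2), r) (Function('D')(r) = Mul(Rational(1, 2), Mul(-1, r)) = Mul(Rational(-1, 2), r))
Function('H')(o, x) = Pow(Add(-10, Mul(Rational(-1, 2), x)), 2) (Function('H')(o, x) = Pow(Add(Mul(-2, 5), Mul(Rational(-1, 2), x)), 2) = Pow(Add(-10, Mul(Rational(-1, 2), x)), 2))
Add(Pow(Add(-182, -153), 2), Add(Function('H')(263, Add(5, Mul(3, -7))), Mul(-1, -171808))) = Add(Pow(Add(-182, -153), 2), Add(Mul(Rational(1, 4), Pow(Add(20, Add(5, Mul(3, -7))), 2)), Mul(-1, -171808))) = Add(Pow(-335, 2), Add(Mul(Rational(1, 4), Pow(Add(20, Add(5, -21)), 2)), 171808)) = Add(112225, Add(Mul(Rational(1, 4), Pow(Add(20, -16), 2)), 171808)) = Add(112225, Add(Mul(Rational(1, 4), Pow(4, 2)), 171808)) = Add(112225, Add(Mul(Rational(1, 4), 16), 171808)) = Add(112225, Add(4, 171808)) = Add(112225, 171812) = 284037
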